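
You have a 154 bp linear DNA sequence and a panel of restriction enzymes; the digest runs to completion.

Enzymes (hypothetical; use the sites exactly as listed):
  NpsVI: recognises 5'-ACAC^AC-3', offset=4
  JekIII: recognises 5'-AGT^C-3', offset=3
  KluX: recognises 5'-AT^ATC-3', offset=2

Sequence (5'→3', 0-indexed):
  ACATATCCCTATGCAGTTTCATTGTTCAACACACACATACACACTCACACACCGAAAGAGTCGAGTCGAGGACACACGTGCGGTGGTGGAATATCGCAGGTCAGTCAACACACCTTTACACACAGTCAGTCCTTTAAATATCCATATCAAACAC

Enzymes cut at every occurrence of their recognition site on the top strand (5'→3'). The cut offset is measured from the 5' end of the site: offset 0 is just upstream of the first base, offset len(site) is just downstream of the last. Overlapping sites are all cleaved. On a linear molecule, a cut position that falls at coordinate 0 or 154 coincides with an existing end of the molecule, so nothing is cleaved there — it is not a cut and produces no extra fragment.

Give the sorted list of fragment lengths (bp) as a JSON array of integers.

Site scan:
  NpsVI ACACAC/4: at [28, 30, 38, 46, 71, 107, 117] ⇒ [32, 34, 42, 50, 75, 111, 121]
  JekIII AGTC/3: at [58, 63, 102, 123, 127] ⇒ [61, 66, 105, 126, 130]
  KluX ATATC/2: at [2, 90, 137, 143] ⇒ [4, 92, 139, 145]

All cut coordinates (distinct, sorted): [4, 32, 34, 42, 50, 61, 66, 75, 92, 105, 111, 121, 126, 130, 139, 145]

Fragment lengths:
  [0,4): 4 bp
  [4,32): 28 bp
  [32,34): 2 bp
  [34,42): 8 bp
  [42,50): 8 bp
  [50,61): 11 bp
  [61,66): 5 bp
  [66,75): 9 bp
  [75,92): 17 bp
  [92,105): 13 bp
  [105,111): 6 bp
  [111,121): 10 bp
  [121,126): 5 bp
  [126,130): 4 bp
  [130,139): 9 bp
  [139,145): 6 bp
  [145,154): 9 bp

[2,4,4,5,5,6,6,8,8,9,9,9,10,11,13,17,28]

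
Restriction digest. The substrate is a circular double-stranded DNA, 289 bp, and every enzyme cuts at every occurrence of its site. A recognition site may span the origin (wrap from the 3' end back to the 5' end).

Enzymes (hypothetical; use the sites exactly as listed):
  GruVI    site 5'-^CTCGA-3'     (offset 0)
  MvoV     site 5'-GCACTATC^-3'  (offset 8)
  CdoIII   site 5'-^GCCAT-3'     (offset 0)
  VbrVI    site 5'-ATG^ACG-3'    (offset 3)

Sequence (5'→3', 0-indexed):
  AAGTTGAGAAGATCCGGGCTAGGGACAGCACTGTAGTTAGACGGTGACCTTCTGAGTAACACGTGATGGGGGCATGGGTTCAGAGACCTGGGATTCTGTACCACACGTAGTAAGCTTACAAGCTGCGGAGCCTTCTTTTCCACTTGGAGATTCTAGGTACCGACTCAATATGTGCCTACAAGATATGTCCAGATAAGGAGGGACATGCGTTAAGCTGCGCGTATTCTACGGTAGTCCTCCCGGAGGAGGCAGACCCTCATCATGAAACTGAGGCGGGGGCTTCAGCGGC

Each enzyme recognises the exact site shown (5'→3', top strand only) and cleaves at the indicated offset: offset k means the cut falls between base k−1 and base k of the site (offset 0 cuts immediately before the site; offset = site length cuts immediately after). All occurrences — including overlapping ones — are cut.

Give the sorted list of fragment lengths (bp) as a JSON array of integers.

Per-enzyme occurrences:
  GruVI (CTCGA, off=0): no sites
  MvoV (GCACTATC, off=8): no sites
  CdoIII (GCCAT, off=0): no sites
  VbrVI (ATGACG, off=3): no sites

Pooled cuts: ∅

Fragment lengths:
  no cuts → one circular fragment of 289 bp

[289]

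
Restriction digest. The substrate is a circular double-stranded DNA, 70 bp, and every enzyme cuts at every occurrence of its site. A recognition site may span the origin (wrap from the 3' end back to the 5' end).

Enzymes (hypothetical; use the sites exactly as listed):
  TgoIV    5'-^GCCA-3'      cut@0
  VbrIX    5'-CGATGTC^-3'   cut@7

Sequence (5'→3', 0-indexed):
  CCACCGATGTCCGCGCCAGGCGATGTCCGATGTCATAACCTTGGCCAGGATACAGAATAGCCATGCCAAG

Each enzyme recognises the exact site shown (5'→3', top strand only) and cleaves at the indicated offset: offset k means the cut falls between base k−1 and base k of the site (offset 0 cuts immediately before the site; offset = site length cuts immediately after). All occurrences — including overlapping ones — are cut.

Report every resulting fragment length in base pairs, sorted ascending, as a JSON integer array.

[3,5,5,7,9,12,13,16]

Per-enzyme occurrences:
  TgoIV GCCA/0: at [14, 43, 59, 64, 69] ⇒ [14, 43, 59, 64, 69]
  VbrIX CGATGTC/7: at [4, 20, 27] ⇒ [11, 27, 34]

Pooled cuts: [11, 14, 27, 34, 43, 59, 64, 69]

Fragment lengths:
  11→14: 3 bp
  14→27: 13 bp
  27→34: 7 bp
  34→43: 9 bp
  43→59: 16 bp
  59→64: 5 bp
  64→69: 5 bp
  69→11 (wrap): 70-69+11 = 12 bp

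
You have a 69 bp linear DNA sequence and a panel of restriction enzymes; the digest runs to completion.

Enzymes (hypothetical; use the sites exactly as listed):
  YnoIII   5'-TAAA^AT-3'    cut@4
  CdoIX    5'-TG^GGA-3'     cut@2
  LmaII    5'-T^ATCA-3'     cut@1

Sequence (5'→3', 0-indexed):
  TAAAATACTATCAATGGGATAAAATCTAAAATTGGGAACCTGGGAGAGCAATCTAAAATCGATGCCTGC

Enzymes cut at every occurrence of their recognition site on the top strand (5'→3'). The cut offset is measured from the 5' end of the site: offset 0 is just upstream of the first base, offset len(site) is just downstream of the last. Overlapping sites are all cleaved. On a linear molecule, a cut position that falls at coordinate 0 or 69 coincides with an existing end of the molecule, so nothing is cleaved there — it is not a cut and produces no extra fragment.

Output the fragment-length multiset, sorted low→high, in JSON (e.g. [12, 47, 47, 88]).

Site scan:
  YnoIII (TAAAAT, off=4): starts [0, 19, 26, 53] → cuts [4, 23, 30, 57]
  CdoIX (TGGGA, off=2): starts [14, 32, 40] → cuts [16, 34, 42]
  LmaII (TATCA, off=1): starts [8] → cuts [9]

Pooled cuts: [4, 9, 16, 23, 30, 34, 42, 57]

Fragments:
  [0,4): 4 bp
  [4,9): 5 bp
  [9,16): 7 bp
  [16,23): 7 bp
  [23,30): 7 bp
  [30,34): 4 bp
  [34,42): 8 bp
  [42,57): 15 bp
  [57,69): 12 bp

[4,4,5,7,7,7,8,12,15]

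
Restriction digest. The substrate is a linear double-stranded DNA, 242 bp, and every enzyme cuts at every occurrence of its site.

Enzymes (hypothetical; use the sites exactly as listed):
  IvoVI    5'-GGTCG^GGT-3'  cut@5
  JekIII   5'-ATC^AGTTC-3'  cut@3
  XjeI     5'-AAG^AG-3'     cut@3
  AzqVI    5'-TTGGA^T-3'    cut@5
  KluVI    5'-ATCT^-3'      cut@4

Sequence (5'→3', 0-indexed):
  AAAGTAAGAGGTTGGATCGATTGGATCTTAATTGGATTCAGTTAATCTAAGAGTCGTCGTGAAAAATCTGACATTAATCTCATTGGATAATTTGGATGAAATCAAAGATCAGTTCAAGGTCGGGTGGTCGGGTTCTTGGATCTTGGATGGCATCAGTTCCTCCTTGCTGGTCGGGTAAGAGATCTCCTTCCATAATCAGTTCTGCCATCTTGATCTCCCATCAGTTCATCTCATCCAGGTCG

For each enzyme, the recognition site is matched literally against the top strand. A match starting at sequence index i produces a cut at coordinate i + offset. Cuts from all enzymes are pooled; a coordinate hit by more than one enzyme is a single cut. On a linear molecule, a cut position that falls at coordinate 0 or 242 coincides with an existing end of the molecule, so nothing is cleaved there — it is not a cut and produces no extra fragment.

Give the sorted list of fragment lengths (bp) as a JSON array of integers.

Per-enzyme occurrences:
  IvoVI GGTCGGGT/5: at [117, 125, 168] ⇒ [122, 130, 173]
  JekIII ATCAGTTC/3: at [107, 151, 194, 219] ⇒ [110, 154, 197, 222]
  XjeI AAGAG/3: at [5, 48, 176] ⇒ [8, 51, 179]
  AzqVI TTGGAT/5: at [11, 20, 31, 82, 91, 135, 142] ⇒ [16, 25, 36, 87, 96, 140, 147]
  KluVI ATCT/4: at [24, 44, 65, 76, 139, 181, 206, 212, 227] ⇒ [28, 48, 69, 80, 143, 185, 210, 216, 231]

All cut coordinates (distinct, sorted): [8, 16, 25, 28, 36, 48, 51, 69, 80, 87, 96, 110, 122, 130, 140, 143, 147, 154, 173, 179, 185, 197, 210, 216, 222, 231]

Fragment lengths:
  [0,8): 8 bp
  [8,16): 8 bp
  [16,25): 9 bp
  [25,28): 3 bp
  [28,36): 8 bp
  [36,48): 12 bp
  [48,51): 3 bp
  [51,69): 18 bp
  [69,80): 11 bp
  [80,87): 7 bp
  [87,96): 9 bp
  [96,110): 14 bp
  [110,122): 12 bp
  [122,130): 8 bp
  [130,140): 10 bp
  [140,143): 3 bp
  [143,147): 4 bp
  [147,154): 7 bp
  [154,173): 19 bp
  [173,179): 6 bp
  [179,185): 6 bp
  [185,197): 12 bp
  [197,210): 13 bp
  [210,216): 6 bp
  [216,222): 6 bp
  [222,231): 9 bp
  [231,242): 11 bp

[3,3,3,4,6,6,6,6,7,7,8,8,8,8,9,9,9,10,11,11,12,12,12,13,14,18,19]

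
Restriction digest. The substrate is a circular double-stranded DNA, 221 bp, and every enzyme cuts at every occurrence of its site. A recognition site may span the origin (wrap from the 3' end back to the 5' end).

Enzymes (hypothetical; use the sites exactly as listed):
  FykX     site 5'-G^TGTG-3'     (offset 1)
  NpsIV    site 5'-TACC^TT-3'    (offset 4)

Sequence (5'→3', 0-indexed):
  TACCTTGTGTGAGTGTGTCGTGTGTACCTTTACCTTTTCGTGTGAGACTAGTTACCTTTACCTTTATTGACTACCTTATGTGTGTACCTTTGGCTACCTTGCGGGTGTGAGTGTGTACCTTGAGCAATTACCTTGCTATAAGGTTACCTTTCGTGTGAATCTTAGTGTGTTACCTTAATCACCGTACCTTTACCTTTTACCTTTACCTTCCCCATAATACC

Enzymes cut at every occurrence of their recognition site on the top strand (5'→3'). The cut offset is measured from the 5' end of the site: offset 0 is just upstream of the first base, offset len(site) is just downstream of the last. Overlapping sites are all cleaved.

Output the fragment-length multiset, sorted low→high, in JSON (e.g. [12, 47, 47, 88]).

Per-enzyme occurrences:
  FykX GTGTG/1: at [6, 12, 19, 39, 79, 104, 110, 152, 164] ⇒ [7, 13, 20, 40, 80, 105, 111, 153, 165]
  NpsIV TACCTT/4: at [0, 24, 30, 52, 58, 71, 84, 94, 115, 128, 144, 170, 184, 190, 197, 203] ⇒ [4, 28, 34, 56, 62, 75, 88, 98, 119, 132, 148, 174, 188, 194, 201, 207]

All cut coordinates (distinct, sorted): [4, 7, 13, 20, 28, 34, 40, 56, 62, 75, 80, 88, 98, 105, 111, 119, 132, 148, 153, 165, 174, 188, 194, 201, 207]

Fragment lengths:
  4→7: 3 bp
  7→13: 6 bp
  13→20: 7 bp
  20→28: 8 bp
  28→34: 6 bp
  34→40: 6 bp
  40→56: 16 bp
  56→62: 6 bp
  62→75: 13 bp
  75→80: 5 bp
  80→88: 8 bp
  88→98: 10 bp
  98→105: 7 bp
  105→111: 6 bp
  111→119: 8 bp
  119→132: 13 bp
  132→148: 16 bp
  148→153: 5 bp
  153→165: 12 bp
  165→174: 9 bp
  174→188: 14 bp
  188→194: 6 bp
  194→201: 7 bp
  201→207: 6 bp
  207→4 (wrap): 221-207+4 = 18 bp

[3,5,5,6,6,6,6,6,6,6,7,7,7,8,8,8,9,10,12,13,13,14,16,16,18]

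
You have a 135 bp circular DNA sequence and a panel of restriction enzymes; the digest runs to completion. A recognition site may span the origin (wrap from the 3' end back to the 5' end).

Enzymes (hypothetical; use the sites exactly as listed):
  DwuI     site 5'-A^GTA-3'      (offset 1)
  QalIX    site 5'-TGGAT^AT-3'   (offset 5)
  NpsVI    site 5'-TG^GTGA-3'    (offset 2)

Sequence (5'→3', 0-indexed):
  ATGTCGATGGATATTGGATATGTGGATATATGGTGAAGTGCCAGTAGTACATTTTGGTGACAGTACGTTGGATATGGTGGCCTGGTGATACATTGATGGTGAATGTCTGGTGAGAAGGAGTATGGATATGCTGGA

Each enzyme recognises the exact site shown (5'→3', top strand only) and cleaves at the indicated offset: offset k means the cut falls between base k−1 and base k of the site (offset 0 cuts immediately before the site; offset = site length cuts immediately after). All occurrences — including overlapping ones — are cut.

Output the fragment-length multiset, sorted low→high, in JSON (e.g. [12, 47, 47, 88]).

[3,5,6,7,8,8,10,10,11,11,11,11,14,20]

Scan for sites:
  DwuI AGTA/1: at [42, 45, 61, 118] ⇒ [43, 46, 62, 119]
  QalIX TGGATAT/5: at [7, 14, 22, 68, 122] ⇒ [12, 19, 27, 73, 127]
  NpsVI TGGTGA/2: at [30, 54, 82, 96, 107] ⇒ [32, 56, 84, 98, 109]

All cut coordinates (distinct, sorted): [12, 19, 27, 32, 43, 46, 56, 62, 73, 84, 98, 109, 119, 127]

Fragment lengths:
  12→19: 7 bp
  19→27: 8 bp
  27→32: 5 bp
  32→43: 11 bp
  43→46: 3 bp
  46→56: 10 bp
  56→62: 6 bp
  62→73: 11 bp
  73→84: 11 bp
  84→98: 14 bp
  98→109: 11 bp
  109→119: 10 bp
  119→127: 8 bp
  127→12 (wrap): 135-127+12 = 20 bp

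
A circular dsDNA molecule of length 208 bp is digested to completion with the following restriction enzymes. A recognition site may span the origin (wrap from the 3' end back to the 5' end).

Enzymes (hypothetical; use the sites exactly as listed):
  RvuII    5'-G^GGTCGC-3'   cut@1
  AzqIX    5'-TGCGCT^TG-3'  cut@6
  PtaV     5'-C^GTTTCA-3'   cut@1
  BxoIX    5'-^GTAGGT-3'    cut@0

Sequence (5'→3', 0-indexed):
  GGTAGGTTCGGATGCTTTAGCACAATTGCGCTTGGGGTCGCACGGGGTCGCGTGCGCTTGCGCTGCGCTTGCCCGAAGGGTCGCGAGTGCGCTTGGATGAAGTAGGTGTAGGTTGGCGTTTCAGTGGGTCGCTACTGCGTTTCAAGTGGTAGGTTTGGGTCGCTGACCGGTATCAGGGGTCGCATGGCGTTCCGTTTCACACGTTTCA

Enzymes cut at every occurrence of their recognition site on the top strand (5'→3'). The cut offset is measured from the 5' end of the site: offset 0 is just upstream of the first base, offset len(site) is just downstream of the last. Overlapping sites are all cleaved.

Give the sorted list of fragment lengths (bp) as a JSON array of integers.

[3,6,7,8,9,9,9,9,10,10,10,11,12,13,15,16,20,31]

Per-enzyme occurrences:
  RvuII (GGGTCGC, off=1): starts [34, 44, 77, 125, 156, 176] → cuts [35, 45, 78, 126, 157, 177]
  AzqIX (TGCGCTTG, off=6): starts [26, 52, 63, 87] → cuts [32, 58, 69, 93]
  PtaV (CGTTTCA, off=1): starts [116, 137, 192, 201] → cuts [117, 138, 193, 202]
  BxoIX (GTAGGT, off=0): starts [1, 101, 107, 148] → cuts [1, 101, 107, 148]

All cut coordinates (distinct, sorted): [1, 32, 35, 45, 58, 69, 78, 93, 101, 107, 117, 126, 138, 148, 157, 177, 193, 202]

Fragment lengths:
  1→32: 31 bp
  32→35: 3 bp
  35→45: 10 bp
  45→58: 13 bp
  58→69: 11 bp
  69→78: 9 bp
  78→93: 15 bp
  93→101: 8 bp
  101→107: 6 bp
  107→117: 10 bp
  117→126: 9 bp
  126→138: 12 bp
  138→148: 10 bp
  148→157: 9 bp
  157→177: 20 bp
  177→193: 16 bp
  193→202: 9 bp
  202→1 (wrap): 208-202+1 = 7 bp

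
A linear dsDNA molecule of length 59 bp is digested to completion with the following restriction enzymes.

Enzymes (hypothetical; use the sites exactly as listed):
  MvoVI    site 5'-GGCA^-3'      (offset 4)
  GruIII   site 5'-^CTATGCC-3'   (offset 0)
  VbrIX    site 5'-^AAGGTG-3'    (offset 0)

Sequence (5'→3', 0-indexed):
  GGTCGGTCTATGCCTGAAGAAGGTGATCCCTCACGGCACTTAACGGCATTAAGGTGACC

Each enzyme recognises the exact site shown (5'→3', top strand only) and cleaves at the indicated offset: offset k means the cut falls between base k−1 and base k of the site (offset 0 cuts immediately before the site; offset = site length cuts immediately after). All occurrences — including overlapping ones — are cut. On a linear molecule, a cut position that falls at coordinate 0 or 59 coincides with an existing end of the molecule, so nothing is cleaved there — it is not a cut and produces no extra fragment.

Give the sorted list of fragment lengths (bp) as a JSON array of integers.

Scan for sites:
  MvoVI GGCA/4: at [34, 44] ⇒ [38, 48]
  GruIII CTATGCC/0: at [7] ⇒ [7]
  VbrIX AAGGTG/0: at [19, 50] ⇒ [19, 50]

Pooled cuts: [7, 19, 38, 48, 50]

Fragment lengths:
  [0,7): 7 bp
  [7,19): 12 bp
  [19,38): 19 bp
  [38,48): 10 bp
  [48,50): 2 bp
  [50,59): 9 bp

[2,7,9,10,12,19]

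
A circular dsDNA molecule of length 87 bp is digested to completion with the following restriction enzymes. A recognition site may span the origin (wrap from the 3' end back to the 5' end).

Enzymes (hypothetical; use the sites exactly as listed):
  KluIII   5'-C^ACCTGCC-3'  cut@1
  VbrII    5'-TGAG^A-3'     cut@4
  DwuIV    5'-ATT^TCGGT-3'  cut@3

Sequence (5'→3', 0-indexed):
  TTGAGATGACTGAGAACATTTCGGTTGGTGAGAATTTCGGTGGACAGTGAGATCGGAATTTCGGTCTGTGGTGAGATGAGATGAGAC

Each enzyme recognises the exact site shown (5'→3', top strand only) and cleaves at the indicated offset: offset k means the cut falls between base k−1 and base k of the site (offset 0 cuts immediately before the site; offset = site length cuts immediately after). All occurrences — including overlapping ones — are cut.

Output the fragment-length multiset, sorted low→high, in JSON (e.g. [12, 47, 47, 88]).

Site scan:
  KluIII (CACCTGCC, off=1): no sites
  VbrII (TGAGA, off=4): starts [1, 10, 28, 47, 71, 76, 81] → cuts [5, 14, 32, 51, 75, 80, 85]
  DwuIV (ATTTCGGT, off=3): starts [17, 33, 57] → cuts [20, 36, 60]

All cut coordinates (distinct, sorted): [5, 14, 20, 32, 36, 51, 60, 75, 80, 85]

Fragment lengths:
  5→14: 9 bp
  14→20: 6 bp
  20→32: 12 bp
  32→36: 4 bp
  36→51: 15 bp
  51→60: 9 bp
  60→75: 15 bp
  75→80: 5 bp
  80→85: 5 bp
  85→5 (wrap): 87-85+5 = 7 bp

[4,5,5,6,7,9,9,12,15,15]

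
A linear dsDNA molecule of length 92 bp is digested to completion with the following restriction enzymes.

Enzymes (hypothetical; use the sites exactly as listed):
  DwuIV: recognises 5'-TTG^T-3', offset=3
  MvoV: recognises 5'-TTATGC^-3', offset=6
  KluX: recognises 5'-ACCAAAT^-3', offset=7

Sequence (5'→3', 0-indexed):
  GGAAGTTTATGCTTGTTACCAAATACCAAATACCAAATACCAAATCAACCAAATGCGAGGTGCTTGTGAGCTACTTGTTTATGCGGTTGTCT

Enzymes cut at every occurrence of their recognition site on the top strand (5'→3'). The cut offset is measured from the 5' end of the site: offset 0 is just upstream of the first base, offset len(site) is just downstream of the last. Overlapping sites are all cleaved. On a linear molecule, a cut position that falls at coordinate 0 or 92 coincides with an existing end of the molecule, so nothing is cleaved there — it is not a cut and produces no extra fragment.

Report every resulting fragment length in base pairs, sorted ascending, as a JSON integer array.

[3,3,5,7,7,7,7,9,9,11,12,12]

Per-enzyme occurrences:
  DwuIV (TTGT, off=3): starts [12, 63, 74, 86] → cuts [15, 66, 77, 89]
  MvoV (TTATGC, off=6): starts [6, 78] → cuts [12, 84]
  KluX (ACCAAAT, off=7): starts [17, 24, 31, 38, 47] → cuts [24, 31, 38, 45, 54]

Pooled cuts: [12, 15, 24, 31, 38, 45, 54, 66, 77, 84, 89]

Fragment lengths:
  [0,12): 12 bp
  [12,15): 3 bp
  [15,24): 9 bp
  [24,31): 7 bp
  [31,38): 7 bp
  [38,45): 7 bp
  [45,54): 9 bp
  [54,66): 12 bp
  [66,77): 11 bp
  [77,84): 7 bp
  [84,89): 5 bp
  [89,92): 3 bp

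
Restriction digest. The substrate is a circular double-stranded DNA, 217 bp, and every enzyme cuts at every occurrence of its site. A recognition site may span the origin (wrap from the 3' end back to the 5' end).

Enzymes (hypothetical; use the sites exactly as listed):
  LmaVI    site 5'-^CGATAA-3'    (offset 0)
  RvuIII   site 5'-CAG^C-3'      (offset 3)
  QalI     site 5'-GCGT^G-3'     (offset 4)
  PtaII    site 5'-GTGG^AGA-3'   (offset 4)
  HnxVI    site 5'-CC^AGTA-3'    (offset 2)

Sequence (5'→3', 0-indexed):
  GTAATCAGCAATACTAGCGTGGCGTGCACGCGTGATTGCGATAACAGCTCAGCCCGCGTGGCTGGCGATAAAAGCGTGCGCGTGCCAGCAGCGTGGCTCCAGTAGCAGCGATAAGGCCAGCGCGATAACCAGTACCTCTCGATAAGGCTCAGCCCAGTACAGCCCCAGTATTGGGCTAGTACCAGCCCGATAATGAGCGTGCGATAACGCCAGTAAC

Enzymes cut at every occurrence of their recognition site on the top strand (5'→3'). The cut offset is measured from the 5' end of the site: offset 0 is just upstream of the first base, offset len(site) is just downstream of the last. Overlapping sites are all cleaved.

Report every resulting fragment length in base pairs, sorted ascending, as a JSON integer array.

[1,2,2,3,3,3,4,5,5,5,5,6,6,6,7,7,8,8,8,9,9,10,12,12,12,13,13,14,19]

Scan for sites:
  LmaVI CGATAA/0: at [38, 65, 108, 122, 139, 187, 201] ⇒ [38, 65, 108, 122, 139, 187, 201]
  RvuIII CAGC/3: at [5, 44, 49, 85, 88, 105, 117, 149, 159, 182] ⇒ [8, 47, 52, 88, 91, 108, 120, 152, 162, 185]
  QalI GCGTG/4: at [16, 21, 29, 55, 73, 79, 90, 196] ⇒ [20, 25, 33, 59, 77, 83, 94, 200]
  PtaII (GTGGAGA, off=4): no sites
  HnxVI CCAGTA/2: at [98, 128, 153, 164, 209] ⇒ [100, 130, 155, 166, 211]

Pooled cuts: [8, 20, 25, 33, 38, 47, 52, 59, 65, 77, 83, 88, 91, 94, 100, 108, 120, 122, 130, 139, 152, 155, 162, 166, 185, 187, 200, 201, 211]

Fragment lengths:
  8→20: 12 bp
  20→25: 5 bp
  25→33: 8 bp
  33→38: 5 bp
  38→47: 9 bp
  47→52: 5 bp
  52→59: 7 bp
  59→65: 6 bp
  65→77: 12 bp
  77→83: 6 bp
  83→88: 5 bp
  88→91: 3 bp
  91→94: 3 bp
  94→100: 6 bp
  100→108: 8 bp
  108→120: 12 bp
  120→122: 2 bp
  122→130: 8 bp
  130→139: 9 bp
  139→152: 13 bp
  152→155: 3 bp
  155→162: 7 bp
  162→166: 4 bp
  166→185: 19 bp
  185→187: 2 bp
  187→200: 13 bp
  200→201: 1 bp
  201→211: 10 bp
  211→8 (wrap): 217-211+8 = 14 bp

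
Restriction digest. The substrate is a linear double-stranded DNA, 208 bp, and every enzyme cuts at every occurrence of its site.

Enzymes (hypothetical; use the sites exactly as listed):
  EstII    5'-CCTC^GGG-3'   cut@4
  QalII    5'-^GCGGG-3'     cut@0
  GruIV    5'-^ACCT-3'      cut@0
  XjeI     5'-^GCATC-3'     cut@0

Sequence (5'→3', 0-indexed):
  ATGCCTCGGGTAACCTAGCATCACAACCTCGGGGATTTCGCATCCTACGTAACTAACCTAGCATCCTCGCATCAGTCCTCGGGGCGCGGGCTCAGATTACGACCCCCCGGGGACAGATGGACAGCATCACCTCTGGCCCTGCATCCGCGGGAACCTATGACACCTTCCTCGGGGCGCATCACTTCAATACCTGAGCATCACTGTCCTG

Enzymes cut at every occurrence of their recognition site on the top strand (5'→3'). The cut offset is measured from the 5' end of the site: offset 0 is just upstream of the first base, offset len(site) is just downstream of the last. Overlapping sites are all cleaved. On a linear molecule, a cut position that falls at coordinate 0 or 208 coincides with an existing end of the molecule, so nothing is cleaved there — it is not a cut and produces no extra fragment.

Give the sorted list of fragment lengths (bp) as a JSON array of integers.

[5,5,5,5,5,5,5,6,6,6,7,8,8,9,9,9,12,12,13,14,16,38]

Scan for sites:
  EstII CCTCGGG/4: at [3, 26, 76, 166] ⇒ [7, 30, 80, 170]
  QalII GCGGG/0: at [85, 146] ⇒ [85, 146]
  GruIV ACCT/0: at [12, 25, 55, 128, 152, 161, 188] ⇒ [12, 25, 55, 128, 152, 161, 188]
  XjeI GCATC/0: at [17, 39, 60, 68, 123, 140, 175, 194] ⇒ [17, 39, 60, 68, 123, 140, 175, 194]

Pooled cuts: [7, 12, 17, 25, 30, 39, 55, 60, 68, 80, 85, 123, 128, 140, 146, 152, 161, 170, 175, 188, 194]

Fragment lengths:
  [0,7): 7 bp
  [7,12): 5 bp
  [12,17): 5 bp
  [17,25): 8 bp
  [25,30): 5 bp
  [30,39): 9 bp
  [39,55): 16 bp
  [55,60): 5 bp
  [60,68): 8 bp
  [68,80): 12 bp
  [80,85): 5 bp
  [85,123): 38 bp
  [123,128): 5 bp
  [128,140): 12 bp
  [140,146): 6 bp
  [146,152): 6 bp
  [152,161): 9 bp
  [161,170): 9 bp
  [170,175): 5 bp
  [175,188): 13 bp
  [188,194): 6 bp
  [194,208): 14 bp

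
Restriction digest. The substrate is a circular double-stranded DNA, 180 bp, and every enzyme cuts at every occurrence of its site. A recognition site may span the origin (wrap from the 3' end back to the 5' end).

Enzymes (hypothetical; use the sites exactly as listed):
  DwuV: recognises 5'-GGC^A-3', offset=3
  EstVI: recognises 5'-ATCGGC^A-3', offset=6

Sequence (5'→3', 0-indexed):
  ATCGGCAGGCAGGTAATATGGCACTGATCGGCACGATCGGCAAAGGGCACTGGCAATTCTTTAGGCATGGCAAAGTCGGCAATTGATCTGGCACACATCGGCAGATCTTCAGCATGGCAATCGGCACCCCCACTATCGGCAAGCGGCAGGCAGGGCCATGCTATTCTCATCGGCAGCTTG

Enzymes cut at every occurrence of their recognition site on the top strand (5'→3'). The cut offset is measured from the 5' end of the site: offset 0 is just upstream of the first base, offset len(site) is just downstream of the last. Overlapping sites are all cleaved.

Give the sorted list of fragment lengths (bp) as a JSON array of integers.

[4,4,5,6,7,7,7,9,9,10,10,12,12,12,12,15,16,23]

Site scan:
  DwuV (GGCA, off=3): starts [3, 7, 19, 29, 38, 45, 51, 63, 68, 77, 89, 99, 115, 122, 137, 144, 148, 171] → cuts [6, 10, 22, 32, 41, 48, 54, 66, 71, 80, 92, 102, 118, 125, 140, 147, 151, 174]
  EstVI (ATCGGCA, off=6): starts [0, 26, 35, 96, 119, 134, 168] → cuts [6, 32, 41, 102, 125, 140, 174]

Pooled cuts: [6, 10, 22, 32, 41, 48, 54, 66, 71, 80, 92, 102, 118, 125, 140, 147, 151, 174]

Fragment lengths:
  6→10: 4 bp
  10→22: 12 bp
  22→32: 10 bp
  32→41: 9 bp
  41→48: 7 bp
  48→54: 6 bp
  54→66: 12 bp
  66→71: 5 bp
  71→80: 9 bp
  80→92: 12 bp
  92→102: 10 bp
  102→118: 16 bp
  118→125: 7 bp
  125→140: 15 bp
  140→147: 7 bp
  147→151: 4 bp
  151→174: 23 bp
  174→6 (wrap): 180-174+6 = 12 bp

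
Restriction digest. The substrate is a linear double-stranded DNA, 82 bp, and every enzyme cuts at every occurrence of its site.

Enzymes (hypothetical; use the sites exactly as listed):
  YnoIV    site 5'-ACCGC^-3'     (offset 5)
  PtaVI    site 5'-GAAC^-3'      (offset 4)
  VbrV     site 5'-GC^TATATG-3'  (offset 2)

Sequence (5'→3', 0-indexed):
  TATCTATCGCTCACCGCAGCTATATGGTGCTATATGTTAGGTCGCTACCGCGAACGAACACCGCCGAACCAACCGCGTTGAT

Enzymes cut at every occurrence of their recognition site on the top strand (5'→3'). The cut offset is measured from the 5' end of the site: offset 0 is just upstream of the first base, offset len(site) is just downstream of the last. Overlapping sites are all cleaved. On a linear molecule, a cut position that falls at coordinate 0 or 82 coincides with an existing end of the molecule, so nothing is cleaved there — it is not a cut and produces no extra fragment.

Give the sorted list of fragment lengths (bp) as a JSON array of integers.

[3,4,4,5,5,6,7,10,17,21]

Site scan:
  YnoIV ACCGC/5: at [12, 46, 59, 71] ⇒ [17, 51, 64, 76]
  PtaVI GAAC/4: at [51, 55, 65] ⇒ [55, 59, 69]
  VbrV GCTATATG/2: at [18, 28] ⇒ [20, 30]

All cut coordinates (distinct, sorted): [17, 20, 30, 51, 55, 59, 64, 69, 76]

Fragments:
  [0,17): 17 bp
  [17,20): 3 bp
  [20,30): 10 bp
  [30,51): 21 bp
  [51,55): 4 bp
  [55,59): 4 bp
  [59,64): 5 bp
  [64,69): 5 bp
  [69,76): 7 bp
  [76,82): 6 bp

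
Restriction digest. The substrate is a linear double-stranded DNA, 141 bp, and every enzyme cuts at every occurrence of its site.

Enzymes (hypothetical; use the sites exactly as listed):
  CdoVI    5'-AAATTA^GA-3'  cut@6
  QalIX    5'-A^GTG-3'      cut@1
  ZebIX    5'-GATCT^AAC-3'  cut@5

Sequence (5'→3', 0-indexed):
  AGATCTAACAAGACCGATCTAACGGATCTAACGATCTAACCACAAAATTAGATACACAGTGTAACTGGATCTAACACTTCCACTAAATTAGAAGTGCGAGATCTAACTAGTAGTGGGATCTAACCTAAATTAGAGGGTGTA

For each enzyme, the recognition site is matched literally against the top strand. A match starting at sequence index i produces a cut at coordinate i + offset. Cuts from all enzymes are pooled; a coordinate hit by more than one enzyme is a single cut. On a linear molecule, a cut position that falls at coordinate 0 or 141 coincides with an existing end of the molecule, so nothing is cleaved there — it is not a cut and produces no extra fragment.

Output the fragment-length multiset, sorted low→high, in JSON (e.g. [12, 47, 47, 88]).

Scan for sites:
  CdoVI AAATTAGA/6: at [44, 84, 126] ⇒ [50, 90, 132]
  QalIX AGTG/1: at [57, 92, 111] ⇒ [58, 93, 112]
  ZebIX GATCTAAC/5: at [1, 15, 24, 32, 67, 99, 116] ⇒ [6, 20, 29, 37, 72, 104, 121]

Pooled cuts: [6, 20, 29, 37, 50, 58, 72, 90, 93, 104, 112, 121, 132]

Fragment lengths:
  [0,6): 6 bp
  [6,20): 14 bp
  [20,29): 9 bp
  [29,37): 8 bp
  [37,50): 13 bp
  [50,58): 8 bp
  [58,72): 14 bp
  [72,90): 18 bp
  [90,93): 3 bp
  [93,104): 11 bp
  [104,112): 8 bp
  [112,121): 9 bp
  [121,132): 11 bp
  [132,141): 9 bp

[3,6,8,8,8,9,9,9,11,11,13,14,14,18]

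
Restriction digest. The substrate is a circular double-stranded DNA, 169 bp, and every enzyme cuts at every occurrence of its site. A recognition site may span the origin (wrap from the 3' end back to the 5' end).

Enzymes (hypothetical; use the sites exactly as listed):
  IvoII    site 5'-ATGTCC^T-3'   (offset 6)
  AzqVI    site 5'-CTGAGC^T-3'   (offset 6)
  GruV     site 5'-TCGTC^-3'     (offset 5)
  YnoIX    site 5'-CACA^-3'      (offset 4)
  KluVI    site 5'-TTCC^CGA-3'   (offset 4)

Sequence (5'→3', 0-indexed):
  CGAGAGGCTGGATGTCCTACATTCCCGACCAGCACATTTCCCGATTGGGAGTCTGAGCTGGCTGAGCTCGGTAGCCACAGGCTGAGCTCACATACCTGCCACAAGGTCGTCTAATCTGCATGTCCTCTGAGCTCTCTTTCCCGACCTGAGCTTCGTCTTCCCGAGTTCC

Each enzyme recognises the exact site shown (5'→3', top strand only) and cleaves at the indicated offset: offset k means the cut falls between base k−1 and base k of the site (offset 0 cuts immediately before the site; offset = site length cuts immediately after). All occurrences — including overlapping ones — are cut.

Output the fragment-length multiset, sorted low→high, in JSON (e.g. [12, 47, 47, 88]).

Per-enzyme occurrences:
  IvoII ATGTCCT/6: at [11, 119] ⇒ [17, 125]
  AzqVI CTGAGCT/6: at [52, 61, 81, 126, 145] ⇒ [58, 67, 87, 132, 151]
  GruV TCGTC/5: at [106, 152] ⇒ [111, 157]
  YnoIX CACA/4: at [32, 75, 88, 99] ⇒ [36, 79, 92, 103]
  KluVI TTCCCGA/4: at [21, 37, 137, 157, 165] ⇒ [0, 25, 41, 141, 161]

All cut coordinates (distinct, sorted): [0, 17, 25, 36, 41, 58, 67, 79, 87, 92, 103, 111, 125, 132, 141, 151, 157, 161]

Fragments:
  0→17: 17 bp
  17→25: 8 bp
  25→36: 11 bp
  36→41: 5 bp
  41→58: 17 bp
  58→67: 9 bp
  67→79: 12 bp
  79→87: 8 bp
  87→92: 5 bp
  92→103: 11 bp
  103→111: 8 bp
  111→125: 14 bp
  125→132: 7 bp
  132→141: 9 bp
  141→151: 10 bp
  151→157: 6 bp
  157→161: 4 bp
  161→0 (wrap): 169-161+0 = 8 bp

[4,5,5,6,7,8,8,8,8,9,9,10,11,11,12,14,17,17]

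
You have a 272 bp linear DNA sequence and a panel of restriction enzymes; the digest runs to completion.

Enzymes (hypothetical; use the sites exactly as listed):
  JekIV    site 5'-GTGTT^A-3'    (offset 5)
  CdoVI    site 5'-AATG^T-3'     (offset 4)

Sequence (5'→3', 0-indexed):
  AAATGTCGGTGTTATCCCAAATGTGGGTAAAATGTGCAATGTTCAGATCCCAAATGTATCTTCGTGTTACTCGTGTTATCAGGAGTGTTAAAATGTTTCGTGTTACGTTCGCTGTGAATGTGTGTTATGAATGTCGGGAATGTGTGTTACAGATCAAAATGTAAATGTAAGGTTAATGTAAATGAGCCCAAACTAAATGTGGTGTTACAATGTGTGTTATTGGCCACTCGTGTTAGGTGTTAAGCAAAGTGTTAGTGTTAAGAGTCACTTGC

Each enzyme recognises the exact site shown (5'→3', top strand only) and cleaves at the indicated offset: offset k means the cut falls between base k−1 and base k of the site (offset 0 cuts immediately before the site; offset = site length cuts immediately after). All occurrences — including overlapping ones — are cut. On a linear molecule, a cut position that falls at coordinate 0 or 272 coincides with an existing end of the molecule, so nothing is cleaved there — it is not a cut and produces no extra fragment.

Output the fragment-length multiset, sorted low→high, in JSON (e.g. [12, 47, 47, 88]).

[5,6,6,6,6,6,6,6,7,7,7,7,8,9,9,9,10,11,11,12,12,12,13,13,15,16,16,21]

Per-enzyme occurrences:
  JekIV (GTGTTA, off=5): starts [8, 63, 72, 84, 99, 121, 143, 201, 213, 229, 236, 248, 254] → cuts [13, 68, 77, 89, 104, 126, 148, 206, 218, 234, 241, 253, 259]
  CdoVI (AATGT, off=4): starts [1, 19, 30, 37, 52, 91, 116, 129, 138, 157, 163, 174, 195, 208] → cuts [5, 23, 34, 41, 56, 95, 120, 133, 142, 161, 167, 178, 199, 212]

Pooled cuts: [5, 13, 23, 34, 41, 56, 68, 77, 89, 95, 104, 120, 126, 133, 142, 148, 161, 167, 178, 199, 206, 212, 218, 234, 241, 253, 259]

Fragment lengths:
  [0,5): 5 bp
  [5,13): 8 bp
  [13,23): 10 bp
  [23,34): 11 bp
  [34,41): 7 bp
  [41,56): 15 bp
  [56,68): 12 bp
  [68,77): 9 bp
  [77,89): 12 bp
  [89,95): 6 bp
  [95,104): 9 bp
  [104,120): 16 bp
  [120,126): 6 bp
  [126,133): 7 bp
  [133,142): 9 bp
  [142,148): 6 bp
  [148,161): 13 bp
  [161,167): 6 bp
  [167,178): 11 bp
  [178,199): 21 bp
  [199,206): 7 bp
  [206,212): 6 bp
  [212,218): 6 bp
  [218,234): 16 bp
  [234,241): 7 bp
  [241,253): 12 bp
  [253,259): 6 bp
  [259,272): 13 bp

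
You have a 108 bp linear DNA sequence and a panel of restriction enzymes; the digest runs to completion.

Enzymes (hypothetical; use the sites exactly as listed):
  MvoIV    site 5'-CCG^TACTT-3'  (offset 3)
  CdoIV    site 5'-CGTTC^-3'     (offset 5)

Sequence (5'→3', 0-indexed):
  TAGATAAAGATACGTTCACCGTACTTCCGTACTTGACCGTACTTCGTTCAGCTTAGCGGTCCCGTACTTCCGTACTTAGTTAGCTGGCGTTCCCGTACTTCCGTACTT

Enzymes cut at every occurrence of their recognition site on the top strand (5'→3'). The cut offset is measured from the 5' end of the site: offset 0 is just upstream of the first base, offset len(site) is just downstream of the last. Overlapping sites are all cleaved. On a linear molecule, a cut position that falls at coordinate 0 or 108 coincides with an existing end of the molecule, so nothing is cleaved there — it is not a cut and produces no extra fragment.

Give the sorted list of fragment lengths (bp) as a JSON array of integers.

Per-enzyme occurrences:
  MvoIV CCGTACTT/3: at [18, 26, 36, 61, 69, 92, 100] ⇒ [21, 29, 39, 64, 72, 95, 103]
  CdoIV CGTTC/5: at [12, 44, 87] ⇒ [17, 49, 92]

All cut coordinates (distinct, sorted): [17, 21, 29, 39, 49, 64, 72, 92, 95, 103]

Fragment lengths:
  [0,17): 17 bp
  [17,21): 4 bp
  [21,29): 8 bp
  [29,39): 10 bp
  [39,49): 10 bp
  [49,64): 15 bp
  [64,72): 8 bp
  [72,92): 20 bp
  [92,95): 3 bp
  [95,103): 8 bp
  [103,108): 5 bp

[3,4,5,8,8,8,10,10,15,17,20]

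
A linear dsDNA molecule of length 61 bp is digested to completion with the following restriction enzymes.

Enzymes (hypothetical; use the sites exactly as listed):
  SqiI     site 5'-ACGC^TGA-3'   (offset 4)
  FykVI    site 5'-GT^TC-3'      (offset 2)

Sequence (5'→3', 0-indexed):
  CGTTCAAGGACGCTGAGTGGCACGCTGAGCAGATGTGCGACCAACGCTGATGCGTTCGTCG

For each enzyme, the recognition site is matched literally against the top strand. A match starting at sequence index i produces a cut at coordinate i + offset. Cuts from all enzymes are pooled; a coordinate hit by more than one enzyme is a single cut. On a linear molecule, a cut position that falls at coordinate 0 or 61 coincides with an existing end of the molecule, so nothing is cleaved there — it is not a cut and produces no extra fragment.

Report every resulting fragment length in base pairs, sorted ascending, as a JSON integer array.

[3,6,8,10,12,22]

Scan for sites:
  SqiI (ACGCTGA, off=4): starts [9, 21, 43] → cuts [13, 25, 47]
  FykVI (GTTC, off=2): starts [1, 53] → cuts [3, 55]

Pooled cuts: [3, 13, 25, 47, 55]

Fragments:
  [0,3): 3 bp
  [3,13): 10 bp
  [13,25): 12 bp
  [25,47): 22 bp
  [47,55): 8 bp
  [55,61): 6 bp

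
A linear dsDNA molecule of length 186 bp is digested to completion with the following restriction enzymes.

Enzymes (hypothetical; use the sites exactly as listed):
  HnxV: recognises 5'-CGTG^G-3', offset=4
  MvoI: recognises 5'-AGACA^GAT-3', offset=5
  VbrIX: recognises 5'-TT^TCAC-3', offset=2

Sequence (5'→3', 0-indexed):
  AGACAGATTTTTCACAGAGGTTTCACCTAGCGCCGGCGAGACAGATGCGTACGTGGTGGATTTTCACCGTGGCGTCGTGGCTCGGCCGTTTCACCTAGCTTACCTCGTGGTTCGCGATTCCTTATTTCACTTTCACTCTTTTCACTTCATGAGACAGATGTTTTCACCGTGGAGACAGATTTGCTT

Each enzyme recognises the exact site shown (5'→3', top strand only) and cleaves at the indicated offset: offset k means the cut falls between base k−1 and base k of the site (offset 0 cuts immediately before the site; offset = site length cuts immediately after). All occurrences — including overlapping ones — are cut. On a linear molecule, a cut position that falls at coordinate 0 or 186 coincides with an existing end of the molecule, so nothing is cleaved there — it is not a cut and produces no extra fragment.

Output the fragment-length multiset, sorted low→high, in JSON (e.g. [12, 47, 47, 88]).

[5,6,6,6,7,8,8,8,8,9,9,11,11,12,15,17,19,21]

Site scan:
  HnxV (CGTGG, off=4): starts [51, 67, 75, 105, 167] → cuts [55, 71, 79, 109, 171]
  MvoI (AGACAGAT, off=5): starts [0, 38, 151, 172] → cuts [5, 43, 156, 177]
  VbrIX (TTTCAC, off=2): starts [9, 20, 61, 88, 124, 130, 139, 161] → cuts [11, 22, 63, 90, 126, 132, 141, 163]

All cut coordinates (distinct, sorted): [5, 11, 22, 43, 55, 63, 71, 79, 90, 109, 126, 132, 141, 156, 163, 171, 177]

Fragments:
  [0,5): 5 bp
  [5,11): 6 bp
  [11,22): 11 bp
  [22,43): 21 bp
  [43,55): 12 bp
  [55,63): 8 bp
  [63,71): 8 bp
  [71,79): 8 bp
  [79,90): 11 bp
  [90,109): 19 bp
  [109,126): 17 bp
  [126,132): 6 bp
  [132,141): 9 bp
  [141,156): 15 bp
  [156,163): 7 bp
  [163,171): 8 bp
  [171,177): 6 bp
  [177,186): 9 bp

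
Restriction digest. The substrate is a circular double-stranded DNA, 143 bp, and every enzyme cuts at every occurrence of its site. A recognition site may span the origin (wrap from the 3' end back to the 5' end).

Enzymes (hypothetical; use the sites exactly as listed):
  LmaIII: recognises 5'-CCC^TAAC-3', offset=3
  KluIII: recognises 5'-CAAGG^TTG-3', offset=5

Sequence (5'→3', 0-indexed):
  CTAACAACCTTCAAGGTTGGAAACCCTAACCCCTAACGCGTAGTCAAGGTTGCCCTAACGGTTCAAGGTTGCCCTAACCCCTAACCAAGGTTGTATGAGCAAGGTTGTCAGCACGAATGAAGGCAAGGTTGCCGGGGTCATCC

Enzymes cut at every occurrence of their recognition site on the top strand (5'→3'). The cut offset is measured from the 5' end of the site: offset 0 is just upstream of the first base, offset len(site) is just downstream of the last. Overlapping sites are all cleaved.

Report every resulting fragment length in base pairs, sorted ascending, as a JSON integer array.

[6,6,7,7,9,10,13,14,15,16,16,24]

Site scan:
  LmaIII (CCCTAAC, off=3): starts [23, 30, 52, 71, 78, 141] → cuts [1, 26, 33, 55, 74, 81]
  KluIII (CAAGGTTG, off=5): starts [11, 44, 63, 85, 99, 123] → cuts [16, 49, 68, 90, 104, 128]

Pooled cuts: [1, 16, 26, 33, 49, 55, 68, 74, 81, 90, 104, 128]

Fragment lengths:
  1→16: 15 bp
  16→26: 10 bp
  26→33: 7 bp
  33→49: 16 bp
  49→55: 6 bp
  55→68: 13 bp
  68→74: 6 bp
  74→81: 7 bp
  81→90: 9 bp
  90→104: 14 bp
  104→128: 24 bp
  128→1 (wrap): 143-128+1 = 16 bp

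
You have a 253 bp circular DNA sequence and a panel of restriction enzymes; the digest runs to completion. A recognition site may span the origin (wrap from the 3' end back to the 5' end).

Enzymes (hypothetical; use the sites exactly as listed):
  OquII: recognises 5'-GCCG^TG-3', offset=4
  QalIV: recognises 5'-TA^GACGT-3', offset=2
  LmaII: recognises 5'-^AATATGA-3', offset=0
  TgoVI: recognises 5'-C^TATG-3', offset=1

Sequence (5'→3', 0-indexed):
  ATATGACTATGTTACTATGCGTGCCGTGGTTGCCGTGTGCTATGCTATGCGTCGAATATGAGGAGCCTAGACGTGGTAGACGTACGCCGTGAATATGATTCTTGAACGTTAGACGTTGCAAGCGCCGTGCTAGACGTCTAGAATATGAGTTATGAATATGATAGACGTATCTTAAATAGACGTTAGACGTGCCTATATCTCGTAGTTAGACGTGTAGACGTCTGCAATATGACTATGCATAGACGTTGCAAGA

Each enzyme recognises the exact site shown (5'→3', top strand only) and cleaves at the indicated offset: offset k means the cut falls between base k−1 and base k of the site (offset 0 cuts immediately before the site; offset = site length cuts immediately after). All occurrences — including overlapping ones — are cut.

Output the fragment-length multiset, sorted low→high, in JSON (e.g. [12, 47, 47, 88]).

[2,5,5,5,7,8,8,8,8,8,9,9,9,9,9,9,11,11,11,13,15,15,16,20,23]

Site scan:
  OquII GCCGTG/4: at [22, 31, 85, 123] ⇒ [26, 35, 89, 127]
  QalIV TAGACGT/2: at [67, 76, 109, 130, 161, 176, 183, 206, 214, 239] ⇒ [69, 78, 111, 132, 163, 178, 185, 208, 216, 241]
  LmaII AATATGA/0: at [54, 91, 141, 154, 225, 252] ⇒ [54, 91, 141, 154, 225, 252]
  TgoVI CTATG/1: at [6, 14, 39, 44, 232] ⇒ [7, 15, 40, 45, 233]

Pooled cuts: [7, 15, 26, 35, 40, 45, 54, 69, 78, 89, 91, 111, 127, 132, 141, 154, 163, 178, 185, 208, 216, 225, 233, 241, 252]

Fragment lengths:
  7→15: 8 bp
  15→26: 11 bp
  26→35: 9 bp
  35→40: 5 bp
  40→45: 5 bp
  45→54: 9 bp
  54→69: 15 bp
  69→78: 9 bp
  78→89: 11 bp
  89→91: 2 bp
  91→111: 20 bp
  111→127: 16 bp
  127→132: 5 bp
  132→141: 9 bp
  141→154: 13 bp
  154→163: 9 bp
  163→178: 15 bp
  178→185: 7 bp
  185→208: 23 bp
  208→216: 8 bp
  216→225: 9 bp
  225→233: 8 bp
  233→241: 8 bp
  241→252: 11 bp
  252→7 (wrap): 253-252+7 = 8 bp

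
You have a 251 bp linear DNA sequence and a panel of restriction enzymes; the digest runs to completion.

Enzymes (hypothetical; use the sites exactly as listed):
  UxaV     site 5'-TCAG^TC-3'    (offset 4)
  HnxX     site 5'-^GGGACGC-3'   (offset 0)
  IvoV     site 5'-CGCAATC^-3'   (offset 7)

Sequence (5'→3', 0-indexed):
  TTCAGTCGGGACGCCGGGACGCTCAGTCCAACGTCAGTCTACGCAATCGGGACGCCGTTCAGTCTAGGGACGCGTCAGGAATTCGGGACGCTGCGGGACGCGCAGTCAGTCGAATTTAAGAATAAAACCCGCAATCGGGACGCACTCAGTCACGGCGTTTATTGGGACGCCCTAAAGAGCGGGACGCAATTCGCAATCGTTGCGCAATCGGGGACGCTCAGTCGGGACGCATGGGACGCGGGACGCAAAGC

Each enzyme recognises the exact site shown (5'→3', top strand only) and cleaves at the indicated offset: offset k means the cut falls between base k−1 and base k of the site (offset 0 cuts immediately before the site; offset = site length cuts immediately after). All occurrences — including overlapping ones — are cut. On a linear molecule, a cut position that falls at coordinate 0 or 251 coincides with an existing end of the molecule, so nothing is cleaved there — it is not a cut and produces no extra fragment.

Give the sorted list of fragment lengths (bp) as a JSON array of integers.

Site scan:
  UxaV TCAGTC/4: at [1, 22, 33, 58, 105, 145, 217] ⇒ [5, 26, 37, 62, 109, 149, 221]
  HnxX GGGACGC/0: at [7, 15, 48, 66, 84, 94, 136, 163, 180, 210, 223, 232, 239] ⇒ [7, 15, 48, 66, 84, 94, 136, 163, 180, 210, 223, 232, 239]
  IvoV CGCAATC/7: at [41, 129, 191, 202] ⇒ [48, 136, 198, 209]

All cut coordinates (distinct, sorted): [5, 7, 15, 26, 37, 48, 62, 66, 84, 94, 109, 136, 149, 163, 180, 198, 209, 210, 221, 223, 232, 239]

Fragment lengths:
  [0,5): 5 bp
  [5,7): 2 bp
  [7,15): 8 bp
  [15,26): 11 bp
  [26,37): 11 bp
  [37,48): 11 bp
  [48,62): 14 bp
  [62,66): 4 bp
  [66,84): 18 bp
  [84,94): 10 bp
  [94,109): 15 bp
  [109,136): 27 bp
  [136,149): 13 bp
  [149,163): 14 bp
  [163,180): 17 bp
  [180,198): 18 bp
  [198,209): 11 bp
  [209,210): 1 bp
  [210,221): 11 bp
  [221,223): 2 bp
  [223,232): 9 bp
  [232,239): 7 bp
  [239,251): 12 bp

[1,2,2,4,5,7,8,9,10,11,11,11,11,11,12,13,14,14,15,17,18,18,27]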